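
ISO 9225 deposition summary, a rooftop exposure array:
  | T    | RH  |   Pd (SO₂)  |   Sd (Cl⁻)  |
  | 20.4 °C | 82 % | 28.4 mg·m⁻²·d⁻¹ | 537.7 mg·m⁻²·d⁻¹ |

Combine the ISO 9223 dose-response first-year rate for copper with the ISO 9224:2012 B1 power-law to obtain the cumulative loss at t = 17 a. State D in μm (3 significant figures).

copper: T>10 °C ⇒ hinge -0.080·(20.4−10) = -0.8320
  Pd branch = 0.0053·Pd^0.26·e^(0.059·RH+f) = 0.6949 μm/a
  Cl⁻ term: 0.01025·537.7^0.27·exp(0.036·82+0.049·20.4) = 2.912
  r_corr = 0.6949 + 2.912 = 3.606 μm/a
Power-law: D(17) = r_corr · 17^0.667
  D(17) = 3.606 × 17^0.667 = 3.606 × 6.618 = 23.87 μm

D(17) = 23.9 μm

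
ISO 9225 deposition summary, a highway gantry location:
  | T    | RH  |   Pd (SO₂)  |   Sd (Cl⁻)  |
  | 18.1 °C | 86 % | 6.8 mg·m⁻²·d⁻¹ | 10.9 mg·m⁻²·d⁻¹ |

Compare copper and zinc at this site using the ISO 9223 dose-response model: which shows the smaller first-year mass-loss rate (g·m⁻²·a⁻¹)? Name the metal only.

zinc

copper: temperature factor f = -0.080·(8.1) = -0.6480
  sulphur-dioxide contribution → 0.7293 μm/a
  chloride contribution → 1.049 μm/a
  total first-year rate 1.778 μm/a
  mass loss = 1.778 μm/a × 8.96 g/cm³ = 15.93 g·m⁻²·a⁻¹
zinc: temperature factor f = -0.071·(8.1) = -0.5751
  sulphur-dioxide contribution → 0.8815 μm/a
  chloride contribution → 0.6329 μm/a
  total first-year rate 1.514 μm/a
  mass loss = 1.514 μm/a × 7.14 g/cm³ = 10.81 g·m⁻²·a⁻¹
Ordering by g·m⁻²·a⁻¹: copper (15.9) > zinc (10.8)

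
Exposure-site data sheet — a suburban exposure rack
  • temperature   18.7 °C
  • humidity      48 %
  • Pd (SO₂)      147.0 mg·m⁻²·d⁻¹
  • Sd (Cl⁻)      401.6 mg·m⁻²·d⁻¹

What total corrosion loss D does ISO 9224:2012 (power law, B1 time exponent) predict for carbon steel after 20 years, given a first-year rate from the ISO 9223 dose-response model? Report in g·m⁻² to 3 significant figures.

carbon steel: T>10 °C ⇒ hinge -0.054·(18.7−10) = -0.4698
  SO₂ term: 1.77·147.0^0.52·exp(0.02·48-0.4698) = 38.71
  Cl⁻ term: 0.102·401.6^0.62·exp(0.033·48+0.04·18.7) = 43.22
  sum: 38.71 + 43.22 → r_corr = 81.94 μm/a
Long-term exponent b (ISO 9224 Table 2, B1) = 0.523
  D(20) = 81.94 × 20^0.523 = 81.94 × 4.791 = 392.6 μm
  Mass loss = 392.6 μm × 7.85 g/cm³ = 3082 g·m⁻²

D(20) = 3.08e+03 g·m⁻²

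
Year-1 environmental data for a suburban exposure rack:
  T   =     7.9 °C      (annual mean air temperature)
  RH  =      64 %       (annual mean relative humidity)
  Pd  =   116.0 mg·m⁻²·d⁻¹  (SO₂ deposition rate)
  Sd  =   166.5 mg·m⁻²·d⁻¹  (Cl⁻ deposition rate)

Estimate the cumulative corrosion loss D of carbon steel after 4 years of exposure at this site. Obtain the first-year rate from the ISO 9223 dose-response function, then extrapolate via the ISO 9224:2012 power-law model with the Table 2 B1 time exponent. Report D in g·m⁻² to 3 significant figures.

D(4) = 1.34e+03 g·m⁻²

carbon steel: f(T) = +0.150·(T−10) [T≤10 °C] = -0.3150
  sulphur-dioxide contribution → 55.03 μm/a
  chloride contribution → 27.56 μm/a
  total first-year rate 82.59 μm/a
Power-law: D(4) = r_corr · 4^0.523
  D(4) = 82.59 × 4^0.523 = 82.59 × 2.065 = 170.5 μm
  Mass loss = 170.5 μm × 7.85 g/cm³ = 1339 g·m⁻²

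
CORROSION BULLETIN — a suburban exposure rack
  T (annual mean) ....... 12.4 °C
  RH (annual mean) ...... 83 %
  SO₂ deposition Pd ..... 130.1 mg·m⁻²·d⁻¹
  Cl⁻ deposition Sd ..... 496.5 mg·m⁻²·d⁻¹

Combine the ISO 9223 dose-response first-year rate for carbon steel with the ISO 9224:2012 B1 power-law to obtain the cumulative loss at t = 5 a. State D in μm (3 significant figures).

carbon steel: temperature factor f = -0.054·(2.4) = -0.1296
  Pd branch = 1.77·Pd^0.52·e^(0.02·RH+f) = 102.8 μm/a
  Sd branch = 0.102·Sd^0.62·e^(0.033·RH+0.04·T) = 121.6 μm/a
  sum: 102.8 + 121.6 → r_corr = 224.4 μm/a
Power-law: D(5) = r_corr · 5^0.523
  D(5) = 224.4 × 5^0.523 = 224.4 × 2.32 = 520.8 μm

D(5) = 521 μm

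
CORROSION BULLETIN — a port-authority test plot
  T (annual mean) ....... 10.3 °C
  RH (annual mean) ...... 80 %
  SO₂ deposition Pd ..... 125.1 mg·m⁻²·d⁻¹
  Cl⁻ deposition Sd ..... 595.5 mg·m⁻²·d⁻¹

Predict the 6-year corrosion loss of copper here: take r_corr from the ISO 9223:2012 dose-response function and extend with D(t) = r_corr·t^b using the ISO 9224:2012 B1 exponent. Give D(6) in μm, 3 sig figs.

copper: f(T) = -0.080·(T−10) [T>10 °C] = -0.0240
  SO₂ term: 0.0053·125.1^0.26·exp(0.059·80-0.0240) = 2.037
  Sd branch = 0.01025·Sd^0.27·e^(0.036·RH+0.049·T) = 1.698 μm/a
  r_corr = 2.037 + 1.698 = 3.735 μm/a
Long-term exponent b (ISO 9224 Table 2, B1) = 0.667
  D(6) = 3.735 × 6^0.667 = 3.735 × 3.304 = 12.34 μm

D(6) = 12.3 μm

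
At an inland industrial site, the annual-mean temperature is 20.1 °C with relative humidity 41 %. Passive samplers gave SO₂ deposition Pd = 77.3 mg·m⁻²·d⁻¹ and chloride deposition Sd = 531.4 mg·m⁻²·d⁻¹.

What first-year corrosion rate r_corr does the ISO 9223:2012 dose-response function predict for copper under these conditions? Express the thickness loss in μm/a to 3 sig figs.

r_corr = 0.736 μm/a

copper: T>10 °C ⇒ hinge -0.080·(20.1−10) = -0.8080
  sulphur-dioxide contribution → 0.0822 μm/a
  chloride contribution → 0.6536 μm/a
  total first-year rate 0.7358 μm/a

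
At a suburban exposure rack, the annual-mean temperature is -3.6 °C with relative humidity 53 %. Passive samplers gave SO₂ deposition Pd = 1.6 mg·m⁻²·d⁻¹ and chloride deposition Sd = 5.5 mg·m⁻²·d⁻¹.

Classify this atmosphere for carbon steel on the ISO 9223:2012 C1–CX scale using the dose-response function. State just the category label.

C2

carbon steel: f(T) = +0.150·(T−10) [T≤10 °C] = -2.0400
  Pd branch = 1.77·Pd^0.52·e^(0.02·RH+f) = 0.8482 μm/a
  Sd branch = 0.102·Sd^0.62·e^(0.033·RH+0.04·T) = 1.461 μm/a
  sum: 0.8482 + 1.461 → r_corr = 2.309 μm/a
2.31 μm/a falls in (1.3, 25] for carbon steel → category C2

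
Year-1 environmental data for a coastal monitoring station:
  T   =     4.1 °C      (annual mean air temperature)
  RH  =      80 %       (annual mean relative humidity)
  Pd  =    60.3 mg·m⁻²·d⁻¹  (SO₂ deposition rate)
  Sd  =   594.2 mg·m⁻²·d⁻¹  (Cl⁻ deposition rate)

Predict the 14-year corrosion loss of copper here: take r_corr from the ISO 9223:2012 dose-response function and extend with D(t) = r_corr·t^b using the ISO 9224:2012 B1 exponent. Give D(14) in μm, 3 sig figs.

D(14) = 12.1 μm

copper: T≤10 °C ⇒ hinge +0.126·(4.1−10) = -0.7434
  SO₂ term: 0.0053·60.3^0.26·exp(0.059·80-0.7434) = 0.8207
  Sd branch = 0.01025·Sd^0.27·e^(0.036·RH+0.049·T) = 1.252 μm/a
  r_corr = 0.8207 + 1.252 = 2.073 μm/a
Long-term exponent b (ISO 9224 Table 2, B1) = 0.667
  D(14) = 2.073 × 14^0.667 = 2.073 × 5.814 = 12.05 μm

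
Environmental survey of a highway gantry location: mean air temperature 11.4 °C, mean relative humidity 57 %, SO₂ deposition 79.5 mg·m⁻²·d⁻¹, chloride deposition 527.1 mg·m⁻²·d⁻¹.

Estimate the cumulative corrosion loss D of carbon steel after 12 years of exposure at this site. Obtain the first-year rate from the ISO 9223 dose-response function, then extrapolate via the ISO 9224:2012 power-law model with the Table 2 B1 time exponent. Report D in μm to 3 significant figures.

carbon steel: T>10 °C ⇒ hinge -0.054·(11.4−10) = -0.0756
  sulphur-dioxide contribution → 49.94 μm/a
  chloride contribution → 51.42 μm/a
  total first-year rate 101.4 μm/a
Power-law: D(12) = r_corr · 12^0.523
  D(12) = 101.4 × 12^0.523 = 101.4 × 3.668 = 371.8 μm

D(12) = 372 μm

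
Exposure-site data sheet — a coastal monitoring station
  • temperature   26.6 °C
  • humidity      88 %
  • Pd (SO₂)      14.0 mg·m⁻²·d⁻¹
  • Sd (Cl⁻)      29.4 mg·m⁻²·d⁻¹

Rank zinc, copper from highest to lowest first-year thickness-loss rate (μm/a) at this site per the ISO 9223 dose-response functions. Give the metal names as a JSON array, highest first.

zinc: f(T) = -0.071·(T−10) [T>10 °C] = -1.1786
  sulphur-dioxide contribution → 0.7262 μm/a
  chloride contribution → 2.332 μm/a
  total first-year rate 3.058 μm/a
copper: temperature factor f = -0.080·(16.6) = -1.3280
  sulphur-dioxide contribution → 0.5016 μm/a
  chloride contribution → 2.234 μm/a
  ⇒ r_corr(copper) = 2.736 μm/a
Ordering by μm/a: zinc (3.06) > copper (2.74)

["zinc", "copper"]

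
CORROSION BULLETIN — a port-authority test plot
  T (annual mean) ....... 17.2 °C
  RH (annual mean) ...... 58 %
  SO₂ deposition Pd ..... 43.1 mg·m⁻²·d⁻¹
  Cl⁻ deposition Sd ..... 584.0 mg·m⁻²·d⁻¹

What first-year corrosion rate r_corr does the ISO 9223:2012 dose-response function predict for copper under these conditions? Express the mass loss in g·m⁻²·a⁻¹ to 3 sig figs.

r_corr = 11.8 g·m⁻²·a⁻¹

copper: temperature factor f = -0.080·(7.2) = -0.5760
  sulphur-dioxide contribution → 0.2428 μm/a
  chloride contribution → 1.073 μm/a
  total first-year rate 1.316 μm/a
Convert to mass loss: 1.316 μm/a × 8.96 g/cm³ = 11.79 g·m⁻²·a⁻¹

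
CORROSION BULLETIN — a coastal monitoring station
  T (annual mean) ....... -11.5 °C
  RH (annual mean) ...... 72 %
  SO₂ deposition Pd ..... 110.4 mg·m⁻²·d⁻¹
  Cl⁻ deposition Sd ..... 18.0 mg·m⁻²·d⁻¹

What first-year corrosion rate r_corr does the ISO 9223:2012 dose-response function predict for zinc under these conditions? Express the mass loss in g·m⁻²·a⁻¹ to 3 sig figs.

zinc: T≤10 °C ⇒ hinge +0.038·(-11.5−10) = -0.8170
  Pd branch = 0.0129·Pd^0.44·e^(0.046·RH+f) = 1.239 μm/a
  Cl⁻ term: 0.0175·18.0^0.57·exp(0.008·72+0.085·-11.5) = 0.06084
  r_corr = 1.239 + 0.06084 = 1.3 μm/a
Convert to mass loss: 1.3 μm/a × 7.14 g/cm³ = 9.281 g·m⁻²·a⁻¹

r_corr = 9.28 g·m⁻²·a⁻¹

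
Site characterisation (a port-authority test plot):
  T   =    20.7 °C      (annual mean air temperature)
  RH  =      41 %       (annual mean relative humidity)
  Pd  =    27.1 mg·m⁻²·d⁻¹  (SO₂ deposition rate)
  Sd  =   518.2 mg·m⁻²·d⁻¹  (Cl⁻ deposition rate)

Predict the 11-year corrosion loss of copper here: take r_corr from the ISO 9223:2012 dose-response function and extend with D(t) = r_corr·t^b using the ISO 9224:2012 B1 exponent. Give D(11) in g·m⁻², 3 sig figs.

copper: T>10 °C ⇒ hinge -0.080·(20.7−10) = -0.8560
  sulphur-dioxide contribution → 0.05966 μm/a
  chloride contribution → 0.6686 μm/a
  total first-year rate 0.7282 μm/a
Long-term exponent b (ISO 9224 Table 2, B1) = 0.667
  D(11) = 0.7282 × 11^0.667 = 0.7282 × 4.95 = 3.605 μm
  Mass loss = 3.605 μm × 8.96 g/cm³ = 32.3 g·m⁻²

D(11) = 32.3 g·m⁻²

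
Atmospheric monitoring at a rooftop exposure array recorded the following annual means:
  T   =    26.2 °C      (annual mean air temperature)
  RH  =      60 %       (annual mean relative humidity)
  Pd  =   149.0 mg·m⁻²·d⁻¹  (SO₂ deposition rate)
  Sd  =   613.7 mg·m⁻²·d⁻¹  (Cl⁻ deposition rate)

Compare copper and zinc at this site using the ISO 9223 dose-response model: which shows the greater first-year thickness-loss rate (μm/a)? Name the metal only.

copper: temperature factor f = -0.080·(16.2) = -1.2960
  Pd branch = 0.0053·Pd^0.26·e^(0.059·RH+f) = 0.1836 μm/a
  Sd branch = 0.01025·Sd^0.27·e^(0.036·RH+0.049·T) = 1.816 μm/a
  r_corr = 0.1836 + 1.816 = 2 μm/a
zinc: temperature factor f = -0.071·(16.2) = -1.1502
  Pd branch = 0.0129·Pd^0.44·e^(0.046·RH+f) = 0.5833 μm/a
  Cl⁻ term: 0.0175·613.7^0.57·exp(0.008·60+0.085·26.2) = 10.18
  sum: 0.5833 + 10.18 → r_corr = 10.76 μm/a
Ordering by μm/a: zinc (10.8) > copper (2)

zinc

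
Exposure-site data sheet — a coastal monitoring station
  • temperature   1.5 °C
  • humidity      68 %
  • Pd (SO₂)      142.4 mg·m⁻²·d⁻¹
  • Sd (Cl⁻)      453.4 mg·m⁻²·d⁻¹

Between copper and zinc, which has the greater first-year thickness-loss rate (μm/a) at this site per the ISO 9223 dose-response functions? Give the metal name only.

zinc

copper: temperature factor f = +0.126·(-8.5) = -1.0710
  SO₂ term: 0.0053·142.4^0.26·exp(0.059·68-1.0710) = 0.3643
  Sd branch = 0.01025·Sd^0.27·e^(0.036·RH+0.049·T) = 0.6653 μm/a
  sum: 0.3643 + 0.6653 → r_corr = 1.03 μm/a
zinc: f(T) = +0.038·(T−10) [T≤10 °C] = -0.3230
  Pd branch = 0.0129·Pd^0.44·e^(0.046·RH+f) = 1.889 μm/a
  Cl⁻ term: 0.0175·453.4^0.57·exp(0.008·68+0.085·1.5) = 1.119
  r_corr = 1.889 + 1.119 = 3.009 μm/a
Ordering by μm/a: zinc (3.01) > copper (1.03)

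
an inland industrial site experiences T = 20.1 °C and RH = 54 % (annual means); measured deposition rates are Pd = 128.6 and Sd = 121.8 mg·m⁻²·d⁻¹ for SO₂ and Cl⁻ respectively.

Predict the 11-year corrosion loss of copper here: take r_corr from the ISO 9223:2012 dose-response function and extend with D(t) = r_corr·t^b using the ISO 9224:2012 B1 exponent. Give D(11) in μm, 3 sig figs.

D(11) = 4.47 μm

copper: T>10 °C ⇒ hinge -0.080·(20.1−10) = -0.8080
  SO₂ term: 0.0053·128.6^0.26·exp(0.059·54-0.8080) = 0.202
  Sd branch = 0.01025·Sd^0.27·e^(0.036·RH+0.049·T) = 0.7012 μm/a
  sum: 0.202 + 0.7012 → r_corr = 0.9033 μm/a
Power-law: D(11) = r_corr · 11^0.667
  D(11) = 0.9033 × 11^0.667 = 0.9033 × 4.95 = 4.471 μm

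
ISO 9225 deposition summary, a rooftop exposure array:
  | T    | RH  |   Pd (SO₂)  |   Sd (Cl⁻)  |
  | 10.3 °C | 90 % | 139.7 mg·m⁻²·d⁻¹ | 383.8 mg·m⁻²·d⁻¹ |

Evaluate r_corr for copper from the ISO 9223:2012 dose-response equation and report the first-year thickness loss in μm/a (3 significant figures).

copper: f(T) = -0.080·(T−10) [T>10 °C] = -0.0240
  Pd branch = 0.0053·Pd^0.26·e^(0.059·RH+f) = 3.782 μm/a
  Cl⁻ term: 0.01025·383.8^0.27·exp(0.036·90+0.049·10.3) = 2.161
  r_corr = 3.782 + 2.161 = 5.943 μm/a

r_corr = 5.94 μm/a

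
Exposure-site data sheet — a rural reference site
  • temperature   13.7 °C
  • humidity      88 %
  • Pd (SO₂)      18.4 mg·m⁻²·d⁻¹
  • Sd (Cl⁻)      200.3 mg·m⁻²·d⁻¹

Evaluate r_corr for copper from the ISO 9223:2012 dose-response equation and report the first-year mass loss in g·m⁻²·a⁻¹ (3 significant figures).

r_corr = 31.4 g·m⁻²·a⁻¹

copper: T>10 °C ⇒ hinge -0.080·(13.7−10) = -0.2960
  sulphur-dioxide contribution → 1.512 μm/a
  chloride contribution → 1.993 μm/a
  total first-year rate 3.505 μm/a
Convert to mass loss: 3.505 μm/a × 8.96 g/cm³ = 31.4 g·m⁻²·a⁻¹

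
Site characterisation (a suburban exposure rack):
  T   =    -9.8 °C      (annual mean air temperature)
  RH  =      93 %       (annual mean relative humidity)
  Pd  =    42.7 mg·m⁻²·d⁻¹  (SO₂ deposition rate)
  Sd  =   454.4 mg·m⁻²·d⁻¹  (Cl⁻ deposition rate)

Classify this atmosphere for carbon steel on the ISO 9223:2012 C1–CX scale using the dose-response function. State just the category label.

carbon steel: f(T) = +0.150·(T−10) [T≤10 °C] = -2.9700
  Pd branch = 1.77·Pd^0.52·e^(0.02·RH+f) = 4.109 μm/a
  Sd branch = 0.102·Sd^0.62·e^(0.033·RH+0.04·T) = 65.89 μm/a
  sum: 4.109 + 65.89 → r_corr = 70 μm/a
Category bounds: 50…80 μm/a bracket r_corr ⇒ C4

C4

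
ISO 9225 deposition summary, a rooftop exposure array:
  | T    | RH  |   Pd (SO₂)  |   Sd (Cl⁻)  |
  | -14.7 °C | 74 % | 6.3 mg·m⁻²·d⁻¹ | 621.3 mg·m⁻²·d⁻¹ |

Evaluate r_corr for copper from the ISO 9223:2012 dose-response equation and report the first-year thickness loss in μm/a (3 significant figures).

copper: temperature factor f = +0.126·(-24.7) = -3.1122
  sulphur-dioxide contribution → 0.02997 μm/a
  chloride contribution → 0.4065 μm/a
  total first-year rate 0.4365 μm/a

r_corr = 0.436 μm/a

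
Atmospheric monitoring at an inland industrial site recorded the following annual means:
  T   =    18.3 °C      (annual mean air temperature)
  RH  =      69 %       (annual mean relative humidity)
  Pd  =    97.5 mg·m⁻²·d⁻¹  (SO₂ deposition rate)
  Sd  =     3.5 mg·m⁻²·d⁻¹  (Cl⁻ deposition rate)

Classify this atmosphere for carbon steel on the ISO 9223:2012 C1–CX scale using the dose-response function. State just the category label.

C4

carbon steel: f(T) = -0.054·(T−10) [T>10 °C] = -0.4482
  sulphur-dioxide contribution → 48.63 μm/a
  chloride contribution → 4.495 μm/a
  ⇒ r_corr(carbon steel) = 53.13 μm/a
ISO 9223 Table 2 (carbon steel): 50 < 53.1 ≤ 80 μm/a ⇒ C4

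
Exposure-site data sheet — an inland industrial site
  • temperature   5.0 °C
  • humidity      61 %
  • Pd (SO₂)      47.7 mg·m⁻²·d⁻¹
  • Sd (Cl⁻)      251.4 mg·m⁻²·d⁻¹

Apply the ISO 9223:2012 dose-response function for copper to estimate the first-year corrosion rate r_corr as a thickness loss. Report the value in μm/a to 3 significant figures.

copper: T≤10 °C ⇒ hinge +0.126·(5.0−10) = -0.6300
  SO₂ term: 0.0053·47.7^0.26·exp(0.059·61-0.6300) = 0.2819
  Sd branch = 0.01025·Sd^0.27·e^(0.036·RH+0.049·T) = 0.5235 μm/a
  r_corr = 0.2819 + 0.5235 = 0.8054 μm/a

r_corr = 0.805 μm/a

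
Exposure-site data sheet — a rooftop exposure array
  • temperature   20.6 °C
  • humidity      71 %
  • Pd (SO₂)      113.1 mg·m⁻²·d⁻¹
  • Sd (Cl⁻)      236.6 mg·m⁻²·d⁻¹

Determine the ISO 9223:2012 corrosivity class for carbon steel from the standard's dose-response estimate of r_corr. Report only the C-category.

C5

carbon steel: T>10 °C ⇒ hinge -0.054·(20.6−10) = -0.5724
  SO₂ term: 1.77·113.1^0.52·exp(0.02·71-0.5724) = 48.29
  Cl⁻ term: 0.102·236.6^0.62·exp(0.033·71+0.04·20.6) = 71.76
  sum: 48.29 + 71.76 → r_corr = 120.1 μm/a
120 μm/a falls in (80, 200] for carbon steel → category C5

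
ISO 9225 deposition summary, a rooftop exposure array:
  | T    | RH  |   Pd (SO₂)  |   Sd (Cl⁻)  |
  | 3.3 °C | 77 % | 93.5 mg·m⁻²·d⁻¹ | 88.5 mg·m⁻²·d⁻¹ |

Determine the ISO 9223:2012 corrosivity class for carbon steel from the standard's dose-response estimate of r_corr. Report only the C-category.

carbon steel: f(T) = +0.150·(T−10) [T≤10 °C] = -1.0050
  sulphur-dioxide contribution → 32 μm/a
  chloride contribution → 23.8 μm/a
  total first-year rate 55.8 μm/a
55.8 μm/a falls in (50, 80] for carbon steel → category C4

C4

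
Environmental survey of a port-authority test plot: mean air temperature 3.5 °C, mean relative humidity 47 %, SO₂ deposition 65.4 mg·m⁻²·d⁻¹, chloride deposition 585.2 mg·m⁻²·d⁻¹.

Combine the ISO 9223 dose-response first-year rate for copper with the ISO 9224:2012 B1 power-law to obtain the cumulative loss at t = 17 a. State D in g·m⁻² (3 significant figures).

copper: temperature factor f = +0.126·(-6.5) = -0.8190
  sulphur-dioxide contribution → 0.1109 μm/a
  chloride contribution → 0.3692 μm/a
  ⇒ r_corr(copper) = 0.4801 μm/a
ISO 9224: D(t) = r_corr · t^b with b = 0.667 (copper, B1)
  D(17) = 0.4801 × 17^0.667 = 0.4801 × 6.618 = 3.177 μm
  Mass loss = 3.177 μm × 8.96 g/cm³ = 28.46 g·m⁻²

D(17) = 28.5 g·m⁻²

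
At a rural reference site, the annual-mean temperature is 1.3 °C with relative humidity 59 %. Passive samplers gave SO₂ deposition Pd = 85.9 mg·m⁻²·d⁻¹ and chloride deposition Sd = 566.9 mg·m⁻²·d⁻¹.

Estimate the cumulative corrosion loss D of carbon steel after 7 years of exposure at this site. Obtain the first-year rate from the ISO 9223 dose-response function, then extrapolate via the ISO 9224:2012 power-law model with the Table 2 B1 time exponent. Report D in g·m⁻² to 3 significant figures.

carbon steel: T≤10 °C ⇒ hinge +0.150·(1.3−10) = -1.3050
  sulphur-dioxide contribution → 15.83 μm/a
  chloride contribution → 38.36 μm/a
  total first-year rate 54.19 μm/a
ISO 9224: D(t) = r_corr · t^b with b = 0.523 (carbon steel, B1)
  D(7) = 54.19 × 7^0.523 = 54.19 × 2.767 = 149.9 μm
  Mass loss = 149.9 μm × 7.85 g/cm³ = 1177 g·m⁻²

D(7) = 1.18e+03 g·m⁻²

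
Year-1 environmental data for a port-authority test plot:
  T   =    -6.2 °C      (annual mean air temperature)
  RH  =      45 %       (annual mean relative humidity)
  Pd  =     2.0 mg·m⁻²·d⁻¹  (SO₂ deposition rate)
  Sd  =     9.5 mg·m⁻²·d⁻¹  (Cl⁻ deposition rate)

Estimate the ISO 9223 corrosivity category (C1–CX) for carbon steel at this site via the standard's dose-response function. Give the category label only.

C2

carbon steel: T≤10 °C ⇒ hinge +0.150·(-6.2−10) = -2.4300
  Pd branch = 1.77·Pd^0.52·e^(0.02·RH+f) = 0.5496 μm/a
  Cl⁻ term: 0.102·9.5^0.62·exp(0.033·45+0.04·-6.2) = 1.419
  r_corr = 0.5496 + 1.419 = 1.969 μm/a
1.97 μm/a falls in (1.3, 25] for carbon steel → category C2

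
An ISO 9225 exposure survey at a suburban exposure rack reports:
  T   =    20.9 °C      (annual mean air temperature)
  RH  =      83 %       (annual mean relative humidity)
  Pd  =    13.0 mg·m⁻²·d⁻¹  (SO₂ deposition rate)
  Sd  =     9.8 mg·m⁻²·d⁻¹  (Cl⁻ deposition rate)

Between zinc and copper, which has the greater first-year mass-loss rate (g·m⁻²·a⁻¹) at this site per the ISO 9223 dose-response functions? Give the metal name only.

zinc: temperature factor f = -0.071·(10.9) = -0.7739
  sulphur-dioxide contribution → 0.8371 μm/a
  chloride contribution → 0.7378 μm/a
  total first-year rate 1.575 μm/a
  mass loss = 1.575 μm/a × 7.14 g/cm³ = 11.24 g·m⁻²·a⁻¹
copper: temperature factor f = -0.080·(10.9) = -0.8720
  sulphur-dioxide contribution → 0.578 μm/a
  chloride contribution → 1.049 μm/a
  total first-year rate 1.627 μm/a
  mass loss = 1.627 μm/a × 8.96 g/cm³ = 14.58 g·m⁻²·a⁻¹
Ordering by g·m⁻²·a⁻¹: copper (14.6) > zinc (11.2)

copper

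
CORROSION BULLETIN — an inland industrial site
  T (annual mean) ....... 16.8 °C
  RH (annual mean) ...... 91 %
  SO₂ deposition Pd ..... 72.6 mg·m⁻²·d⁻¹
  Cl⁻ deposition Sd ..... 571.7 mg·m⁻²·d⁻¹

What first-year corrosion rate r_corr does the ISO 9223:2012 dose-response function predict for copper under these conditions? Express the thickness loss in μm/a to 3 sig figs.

copper: f(T) = -0.080·(T−10) [T>10 °C] = -0.5440
  Pd branch = 0.0053·Pd^0.26·e^(0.059·RH+f) = 2.012 μm/a
  Cl⁻ term: 0.01025·571.7^0.27·exp(0.036·91+0.049·16.8) = 3.431
  sum: 2.012 + 3.431 → r_corr = 5.443 μm/a

r_corr = 5.44 μm/a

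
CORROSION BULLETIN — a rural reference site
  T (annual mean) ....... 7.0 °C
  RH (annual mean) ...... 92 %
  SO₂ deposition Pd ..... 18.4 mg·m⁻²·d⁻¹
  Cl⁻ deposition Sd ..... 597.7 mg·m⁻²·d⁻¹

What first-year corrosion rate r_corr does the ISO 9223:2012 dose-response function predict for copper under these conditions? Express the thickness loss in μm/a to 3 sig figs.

r_corr = 3.99 μm/a

copper: f(T) = +0.126·(T−10) [T≤10 °C] = -0.3780
  sulphur-dioxide contribution → 1.763 μm/a
  chloride contribution → 2.227 μm/a
  total first-year rate 3.99 μm/a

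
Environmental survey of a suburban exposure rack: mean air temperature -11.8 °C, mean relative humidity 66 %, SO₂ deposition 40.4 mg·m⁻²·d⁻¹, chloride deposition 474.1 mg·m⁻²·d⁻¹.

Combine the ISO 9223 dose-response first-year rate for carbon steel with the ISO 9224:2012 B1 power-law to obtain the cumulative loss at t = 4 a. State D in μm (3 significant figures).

carbon steel: temperature factor f = +0.150·(-21.8) = -3.2700
  sulphur-dioxide contribution → 1.724 μm/a
  chloride contribution → 25.62 μm/a
  total first-year rate 27.34 μm/a
Power-law: D(4) = r_corr · 4^0.523
  D(4) = 27.34 × 4^0.523 = 27.34 × 2.065 = 56.45 μm

D(4) = 56.5 μm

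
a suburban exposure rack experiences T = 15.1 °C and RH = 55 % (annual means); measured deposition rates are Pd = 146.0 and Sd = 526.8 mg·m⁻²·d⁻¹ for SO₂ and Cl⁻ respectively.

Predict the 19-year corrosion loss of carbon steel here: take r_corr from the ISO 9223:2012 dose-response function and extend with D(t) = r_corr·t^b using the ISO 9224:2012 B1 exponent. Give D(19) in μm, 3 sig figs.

D(19) = 512 μm

carbon steel: f(T) = -0.054·(T−10) [T>10 °C] = -0.2754
  Pd branch = 1.77·Pd^0.52·e^(0.02·RH+f) = 53.9 μm/a
  Sd branch = 0.102·Sd^0.62·e^(0.033·RH+0.04·T) = 55.79 μm/a
  r_corr = 53.9 + 55.79 = 109.7 μm/a
ISO 9224: D(t) = r_corr · t^b with b = 0.523 (carbon steel, B1)
  D(19) = 109.7 × 19^0.523 = 109.7 × 4.664 = 511.6 μm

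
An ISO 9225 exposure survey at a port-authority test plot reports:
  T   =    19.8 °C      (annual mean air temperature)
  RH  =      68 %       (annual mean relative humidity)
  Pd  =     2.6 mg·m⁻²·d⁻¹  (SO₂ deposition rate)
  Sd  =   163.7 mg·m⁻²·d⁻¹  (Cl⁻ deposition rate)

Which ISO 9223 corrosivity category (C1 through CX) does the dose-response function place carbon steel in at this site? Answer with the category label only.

C4

carbon steel: f(T) = -0.054·(T−10) [T>10 °C] = -0.5292
  Pd branch = 1.77·Pd^0.52·e^(0.02·RH+f) = 6.677 μm/a
  Cl⁻ term: 0.102·163.7^0.62·exp(0.033·68+0.04·19.8) = 50.1
  r_corr = 6.677 + 50.1 = 56.78 μm/a
56.8 μm/a falls in (50, 80] for carbon steel → category C4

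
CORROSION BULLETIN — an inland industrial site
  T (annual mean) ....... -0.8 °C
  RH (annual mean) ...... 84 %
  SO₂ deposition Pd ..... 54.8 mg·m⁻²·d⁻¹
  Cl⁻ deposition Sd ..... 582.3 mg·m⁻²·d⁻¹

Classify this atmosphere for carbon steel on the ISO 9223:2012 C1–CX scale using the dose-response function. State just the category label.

carbon steel: T≤10 °C ⇒ hinge +0.150·(-0.8−10) = -1.6200
  sulphur-dioxide contribution → 15.07 μm/a
  chloride contribution → 81.84 μm/a
  total first-year rate 96.91 μm/a
96.9 μm/a falls in (80, 200] for carbon steel → category C5

C5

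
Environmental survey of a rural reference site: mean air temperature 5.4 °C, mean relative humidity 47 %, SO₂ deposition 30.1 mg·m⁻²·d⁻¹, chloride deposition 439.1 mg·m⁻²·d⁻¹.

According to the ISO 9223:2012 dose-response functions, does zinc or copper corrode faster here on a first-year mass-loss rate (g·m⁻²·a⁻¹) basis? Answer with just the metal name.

zinc: T≤10 °C ⇒ hinge +0.038·(5.4−10) = -0.1748
  Pd branch = 0.0129·Pd^0.44·e^(0.046·RH+f) = 0.4209 μm/a
  Cl⁻ term: 0.0175·439.1^0.57·exp(0.008·47+0.085·5.4) = 1.294
  sum: 0.4209 + 1.294 → r_corr = 1.715 μm/a
  mass loss = 1.715 μm/a × 7.14 g/cm³ = 12.24 g·m⁻²·a⁻¹
copper: f(T) = +0.126·(T−10) [T≤10 °C] = -0.5796
  SO₂ term: 0.0053·30.1^0.26·exp(0.059·47-0.5796) = 0.1152
  Cl⁻ term: 0.01025·439.1^0.27·exp(0.036·47+0.049·5.4) = 0.3749
  sum: 0.1152 + 0.3749 → r_corr = 0.4901 μm/a
  mass loss = 0.4901 μm/a × 8.96 g/cm³ = 4.391 g·m⁻²·a⁻¹
Ordering by g·m⁻²·a⁻¹: zinc (12.2) > copper (4.39)

zinc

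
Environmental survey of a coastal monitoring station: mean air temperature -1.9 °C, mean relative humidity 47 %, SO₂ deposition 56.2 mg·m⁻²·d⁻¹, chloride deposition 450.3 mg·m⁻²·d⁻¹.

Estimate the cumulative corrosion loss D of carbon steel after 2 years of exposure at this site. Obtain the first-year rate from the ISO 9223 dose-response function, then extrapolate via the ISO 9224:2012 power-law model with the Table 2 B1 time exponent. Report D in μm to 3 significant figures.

carbon steel: T≤10 °C ⇒ hinge +0.150·(-1.9−10) = -1.7850
  SO₂ term: 1.77·56.2^0.52·exp(0.02·47-1.7850) = 6.178
  Cl⁻ term: 0.102·450.3^0.62·exp(0.033·47+0.04·-1.9) = 19.69
  sum: 6.178 + 19.69 → r_corr = 25.87 μm/a
Long-term exponent b (ISO 9224 Table 2, B1) = 0.523
  D(2) = 25.87 × 2^0.523 = 25.87 × 1.437 = 37.18 μm

D(2) = 37.2 μm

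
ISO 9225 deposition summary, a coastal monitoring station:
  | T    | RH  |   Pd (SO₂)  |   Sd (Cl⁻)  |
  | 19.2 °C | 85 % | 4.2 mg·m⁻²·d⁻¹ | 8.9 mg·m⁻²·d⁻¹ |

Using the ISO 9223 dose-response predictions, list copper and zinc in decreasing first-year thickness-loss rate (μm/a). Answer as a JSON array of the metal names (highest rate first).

["copper", "zinc"]

copper: temperature factor f = -0.080·(9.2) = -0.7360
  SO₂ term: 0.0053·4.2^0.26·exp(0.059·85-0.7360) = 0.5555
  Sd branch = 0.01025·Sd^0.27·e^(0.036·RH+0.049·T) = 1.011 μm/a
  r_corr = 0.5555 + 1.011 = 1.566 μm/a
zinc: T>10 °C ⇒ hinge -0.071·(19.2−10) = -0.6532
  SO₂ term: 0.0129·4.2^0.44·exp(0.046·85-0.6532) = 0.6298
  Cl⁻ term: 0.0175·8.9^0.57·exp(0.008·85+0.085·19.2) = 0.6142
  r_corr = 0.6298 + 0.6142 = 1.244 μm/a
Ordering by μm/a: copper (1.57) > zinc (1.24)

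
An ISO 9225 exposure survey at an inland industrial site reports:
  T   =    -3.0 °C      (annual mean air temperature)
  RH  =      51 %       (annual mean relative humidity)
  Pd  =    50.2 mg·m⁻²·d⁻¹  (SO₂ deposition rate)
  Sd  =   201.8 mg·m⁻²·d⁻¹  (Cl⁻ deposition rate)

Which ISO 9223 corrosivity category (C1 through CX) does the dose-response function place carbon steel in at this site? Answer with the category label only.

carbon steel: f(T) = +0.150·(T−10) [T≤10 °C] = -1.9500
  SO₂ term: 1.77·50.2^0.52·exp(0.02·51-1.9500) = 5.351
  Cl⁻ term: 0.102·201.8^0.62·exp(0.033·51+0.04·-3.0) = 13.08
  r_corr = 5.351 + 13.08 = 18.43 μm/a
ISO 9223 Table 2 (carbon steel): 1.3 < 18.4 ≤ 25 μm/a ⇒ C2

C2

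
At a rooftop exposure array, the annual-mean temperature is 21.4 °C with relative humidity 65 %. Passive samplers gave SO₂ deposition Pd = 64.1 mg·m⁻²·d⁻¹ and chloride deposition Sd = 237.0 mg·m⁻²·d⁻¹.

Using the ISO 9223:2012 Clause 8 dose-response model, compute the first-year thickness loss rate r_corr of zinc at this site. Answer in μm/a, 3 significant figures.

r_corr = 4.81 μm/a

zinc: f(T) = -0.071·(T−10) [T>10 °C] = -0.8094
  SO₂ term: 0.0129·64.1^0.44·exp(0.046·65-0.8094) = 0.7122
  Sd branch = 0.0175·Sd^0.57·e^(0.008·RH+0.085·T) = 4.097 μm/a
  sum: 0.7122 + 4.097 → r_corr = 4.809 μm/a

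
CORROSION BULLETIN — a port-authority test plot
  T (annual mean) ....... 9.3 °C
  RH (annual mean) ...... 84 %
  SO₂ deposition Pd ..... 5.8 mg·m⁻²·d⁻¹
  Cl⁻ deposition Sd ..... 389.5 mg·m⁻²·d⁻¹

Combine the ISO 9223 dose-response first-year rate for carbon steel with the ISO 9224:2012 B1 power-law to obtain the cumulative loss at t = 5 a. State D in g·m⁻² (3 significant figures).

D(5) = 2.13e+03 g·m⁻²

carbon steel: f(T) = +0.150·(T−10) [T≤10 °C] = -0.1050
  sulphur-dioxide contribution → 21.33 μm/a
  chloride contribution → 95.53 μm/a
  ⇒ r_corr(carbon steel) = 116.9 μm/a
Power-law: D(5) = r_corr · 5^0.523
  D(5) = 116.9 × 5^0.523 = 116.9 × 2.32 = 271.2 μm
  Mass loss = 271.2 μm × 7.85 g/cm³ = 2129 g·m⁻²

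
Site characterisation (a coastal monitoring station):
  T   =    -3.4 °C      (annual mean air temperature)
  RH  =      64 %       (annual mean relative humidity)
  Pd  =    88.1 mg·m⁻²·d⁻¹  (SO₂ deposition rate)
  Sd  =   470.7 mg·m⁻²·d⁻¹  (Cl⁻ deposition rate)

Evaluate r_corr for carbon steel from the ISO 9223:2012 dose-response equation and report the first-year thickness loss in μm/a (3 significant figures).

carbon steel: temperature factor f = +0.150·(-13.4) = -2.0100
  sulphur-dioxide contribution → 8.756 μm/a
  chloride contribution → 33.41 μm/a
  ⇒ r_corr(carbon steel) = 42.17 μm/a

r_corr = 42.2 μm/a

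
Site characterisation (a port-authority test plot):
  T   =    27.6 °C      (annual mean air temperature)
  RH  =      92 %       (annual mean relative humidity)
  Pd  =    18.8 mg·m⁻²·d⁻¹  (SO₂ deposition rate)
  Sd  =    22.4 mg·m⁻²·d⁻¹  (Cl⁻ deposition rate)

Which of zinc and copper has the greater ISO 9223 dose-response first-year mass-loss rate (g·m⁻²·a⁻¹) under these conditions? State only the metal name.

zinc: f(T) = -0.071·(T−10) [T>10 °C] = -1.2496
  sulphur-dioxide contribution → 0.9257 μm/a
  chloride contribution → 2.245 μm/a
  ⇒ r_corr(zinc) = 3.17 μm/a
  mass loss = 3.17 μm/a × 7.14 g/cm³ = 22.64 g·m⁻²·a⁻¹
copper: T>10 °C ⇒ hinge -0.080·(27.6−10) = -1.4080
  sulphur-dioxide contribution → 0.633 μm/a
  chloride contribution → 2.518 μm/a
  total first-year rate 3.151 μm/a
  mass loss = 3.151 μm/a × 8.96 g/cm³ = 28.23 g·m⁻²·a⁻¹
Ordering by g·m⁻²·a⁻¹: copper (28.2) > zinc (22.6)

copper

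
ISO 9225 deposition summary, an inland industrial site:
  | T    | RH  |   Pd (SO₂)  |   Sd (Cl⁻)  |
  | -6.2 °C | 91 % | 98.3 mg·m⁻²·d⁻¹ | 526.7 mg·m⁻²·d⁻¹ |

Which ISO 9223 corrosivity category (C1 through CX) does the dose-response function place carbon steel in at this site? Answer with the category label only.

C5

carbon steel: T≤10 °C ⇒ hinge +0.150·(-6.2−10) = -2.4300
  Pd branch = 1.77·Pd^0.52·e^(0.02·RH+f) = 10.45 μm/a
  Cl⁻ term: 0.102·526.7^0.62·exp(0.033·91+0.04·-6.2) = 78.06
  sum: 10.45 + 78.06 → r_corr = 88.52 μm/a
ISO 9223 Table 2 (carbon steel): 80 < 88.5 ≤ 200 μm/a ⇒ C5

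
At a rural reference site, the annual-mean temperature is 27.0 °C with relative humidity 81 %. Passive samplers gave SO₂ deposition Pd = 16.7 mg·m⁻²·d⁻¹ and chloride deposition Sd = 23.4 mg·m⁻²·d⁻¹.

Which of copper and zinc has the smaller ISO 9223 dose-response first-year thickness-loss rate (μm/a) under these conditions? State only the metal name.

copper: T>10 °C ⇒ hinge -0.080·(27.0−10) = -1.3600
  SO₂ term: 0.0053·16.7^0.26·exp(0.059·81-1.3600) = 0.3365
  Sd branch = 0.01025·Sd^0.27·e^(0.036·RH+0.049·T) = 1.665 μm/a
  sum: 0.3365 + 1.665 → r_corr = 2.001 μm/a
zinc: temperature factor f = -0.071·(17.0) = -1.2070
  SO₂ term: 0.0129·16.7^0.44·exp(0.046·81-1.2070) = 0.5528
  Sd branch = 0.0175·Sd^0.57·e^(0.008·RH+0.085·T) = 2.003 μm/a
  r_corr = 0.5528 + 2.003 = 2.556 μm/a
Ordering by μm/a: zinc (2.56) > copper (2)

copper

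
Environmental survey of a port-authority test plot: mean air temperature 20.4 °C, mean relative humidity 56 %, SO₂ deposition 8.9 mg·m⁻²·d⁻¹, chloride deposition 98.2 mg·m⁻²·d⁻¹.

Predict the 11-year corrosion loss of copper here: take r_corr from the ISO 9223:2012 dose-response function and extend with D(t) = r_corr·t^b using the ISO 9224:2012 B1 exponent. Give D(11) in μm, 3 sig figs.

D(11) = 4.12 μm

copper: temperature factor f = -0.080·(10.4) = -0.8320
  Pd branch = 0.0053·Pd^0.26·e^(0.059·RH+f) = 0.1108 μm/a
  Cl⁻ term: 0.01025·98.2^0.27·exp(0.036·56+0.049·20.4) = 0.7215
  sum: 0.1108 + 0.7215 → r_corr = 0.8324 μm/a
ISO 9224: D(t) = r_corr · t^b with b = 0.667 (copper, B1)
  D(11) = 0.8324 × 11^0.667 = 0.8324 × 4.95 = 4.12 μm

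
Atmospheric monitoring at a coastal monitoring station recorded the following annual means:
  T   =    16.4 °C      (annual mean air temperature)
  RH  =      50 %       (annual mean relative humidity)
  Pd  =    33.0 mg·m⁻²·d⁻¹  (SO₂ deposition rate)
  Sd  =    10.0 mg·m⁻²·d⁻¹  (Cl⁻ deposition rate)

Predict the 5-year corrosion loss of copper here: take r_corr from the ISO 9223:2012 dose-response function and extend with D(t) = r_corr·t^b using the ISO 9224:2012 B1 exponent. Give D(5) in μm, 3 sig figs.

copper: temperature factor f = -0.080·(6.4) = -0.5120
  sulphur-dioxide contribution → 0.1506 μm/a
  chloride contribution → 0.2579 μm/a
  ⇒ r_corr(copper) = 0.4085 μm/a
Power-law: D(5) = r_corr · 5^0.667
  D(5) = 0.4085 × 5^0.667 = 0.4085 × 2.926 = 1.195 μm

D(5) = 1.20 μm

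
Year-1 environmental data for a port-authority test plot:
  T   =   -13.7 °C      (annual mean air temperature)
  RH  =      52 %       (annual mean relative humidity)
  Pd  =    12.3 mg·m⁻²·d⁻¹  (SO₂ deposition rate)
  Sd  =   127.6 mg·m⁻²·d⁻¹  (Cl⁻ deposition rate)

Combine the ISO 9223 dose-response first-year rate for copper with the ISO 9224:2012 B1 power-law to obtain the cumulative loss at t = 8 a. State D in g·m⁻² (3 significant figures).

copper: temperature factor f = +0.126·(-23.7) = -2.9862
  SO₂ term: 0.0053·12.3^0.26·exp(0.059·52-2.9862) = 0.01105
  Sd branch = 0.01025·Sd^0.27·e^(0.036·RH+0.049·T) = 0.1261 μm/a
  r_corr = 0.01105 + 0.1261 = 0.1372 μm/a
Long-term exponent b (ISO 9224 Table 2, B1) = 0.667
  D(8) = 0.1372 × 8^0.667 = 0.1372 × 4.003 = 0.549 μm
  Mass loss = 0.549 μm × 8.96 g/cm³ = 4.919 g·m⁻²

D(8) = 4.92 g·m⁻²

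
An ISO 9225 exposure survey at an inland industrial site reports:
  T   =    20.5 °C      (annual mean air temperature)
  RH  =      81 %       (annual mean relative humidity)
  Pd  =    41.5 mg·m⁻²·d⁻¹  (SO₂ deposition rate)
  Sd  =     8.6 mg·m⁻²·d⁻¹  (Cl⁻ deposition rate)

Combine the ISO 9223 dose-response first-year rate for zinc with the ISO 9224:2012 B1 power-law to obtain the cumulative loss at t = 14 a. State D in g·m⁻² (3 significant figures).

D(14) = 120 g·m⁻²

zinc: T>10 °C ⇒ hinge -0.071·(20.5−10) = -0.7455
  SO₂ term: 0.0129·41.5^0.44·exp(0.046·81-0.7455) = 1.309
  Sd branch = 0.0175·Sd^0.57·e^(0.008·RH+0.085·T) = 0.6515 μm/a
  r_corr = 1.309 + 0.6515 = 1.96 μm/a
Power-law: D(14) = r_corr · 14^0.813
  D(14) = 1.96 × 14^0.813 = 1.96 × 8.547 = 16.76 μm
  Mass loss = 16.76 μm × 7.14 g/cm³ = 119.6 g·m⁻²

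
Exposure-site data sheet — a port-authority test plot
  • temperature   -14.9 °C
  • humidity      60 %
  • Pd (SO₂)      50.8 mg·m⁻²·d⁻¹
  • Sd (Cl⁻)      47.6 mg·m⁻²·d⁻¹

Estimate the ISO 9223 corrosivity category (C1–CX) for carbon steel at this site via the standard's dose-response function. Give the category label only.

C2

carbon steel: temperature factor f = +0.150·(-24.9) = -3.7350
  SO₂ term: 1.77·50.8^0.52·exp(0.02·60-3.7350) = 1.082
  Sd branch = 0.102·Sd^0.62·e^(0.033·RH+0.04·T) = 4.465 μm/a
  sum: 1.082 + 4.465 → r_corr = 5.546 μm/a
ISO 9223 Table 2 (carbon steel): 1.3 < 5.55 ≤ 25 μm/a ⇒ C2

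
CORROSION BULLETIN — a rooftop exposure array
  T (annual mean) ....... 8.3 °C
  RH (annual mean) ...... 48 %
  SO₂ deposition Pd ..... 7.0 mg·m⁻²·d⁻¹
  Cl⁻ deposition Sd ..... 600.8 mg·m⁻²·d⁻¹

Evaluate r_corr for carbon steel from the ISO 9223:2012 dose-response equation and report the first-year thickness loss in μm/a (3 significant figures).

carbon steel: temperature factor f = +0.150·(-1.7) = -0.2550
  SO₂ term: 1.77·7.0^0.52·exp(0.02·48-0.2550) = 9.854
  Cl⁻ term: 0.102·600.8^0.62·exp(0.033·48+0.04·8.3) = 36.6
  r_corr = 9.854 + 36.6 = 46.46 μm/a

r_corr = 46.5 μm/a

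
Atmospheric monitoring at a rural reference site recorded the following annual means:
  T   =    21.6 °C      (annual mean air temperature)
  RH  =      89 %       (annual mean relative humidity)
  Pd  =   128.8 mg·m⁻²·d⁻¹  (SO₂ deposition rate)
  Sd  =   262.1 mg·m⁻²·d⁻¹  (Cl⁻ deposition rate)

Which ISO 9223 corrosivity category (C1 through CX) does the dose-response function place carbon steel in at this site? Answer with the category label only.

CX

carbon steel: temperature factor f = -0.054·(11.6) = -0.6264
  SO₂ term: 1.77·128.8^0.52·exp(0.02·89-0.6264) = 70.17
  Cl⁻ term: 0.102·262.1^0.62·exp(0.033·89+0.04·21.6) = 144.1
  r_corr = 70.17 + 144.1 = 214.3 μm/a
Category bounds: 200…700 μm/a bracket r_corr ⇒ CX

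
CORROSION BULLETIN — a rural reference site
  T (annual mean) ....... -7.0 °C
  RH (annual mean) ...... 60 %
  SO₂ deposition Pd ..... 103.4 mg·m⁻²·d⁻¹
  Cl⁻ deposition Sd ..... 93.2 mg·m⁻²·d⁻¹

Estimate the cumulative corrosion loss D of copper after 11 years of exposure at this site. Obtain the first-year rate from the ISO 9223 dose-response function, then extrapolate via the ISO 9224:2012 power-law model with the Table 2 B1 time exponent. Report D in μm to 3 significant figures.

D(11) = 1.42 μm

copper: T≤10 °C ⇒ hinge +0.126·(-7.0−10) = -2.1420
  SO₂ term: 0.0053·103.4^0.26·exp(0.059·60-2.1420) = 0.07165
  Cl⁻ term: 0.01025·93.2^0.27·exp(0.036·60+0.049·-7.0) = 0.2146
  r_corr = 0.07165 + 0.2146 = 0.2862 μm/a
Long-term exponent b (ISO 9224 Table 2, B1) = 0.667
  D(11) = 0.2862 × 11^0.667 = 0.2862 × 4.95 = 1.417 μm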